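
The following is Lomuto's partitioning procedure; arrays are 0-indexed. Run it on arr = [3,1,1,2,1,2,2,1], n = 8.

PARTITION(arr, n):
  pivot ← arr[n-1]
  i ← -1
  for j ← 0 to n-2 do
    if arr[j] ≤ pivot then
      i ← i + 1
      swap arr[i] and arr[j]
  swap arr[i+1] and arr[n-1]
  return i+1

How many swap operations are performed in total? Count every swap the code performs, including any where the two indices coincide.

pivot = arr[7] = 1; i = -1
j=0: arr[0]=3 > 1 → no swap
j=1: arr[1]=1 ≤ 1 → i=0, swap arr[0],arr[1] → [1,3,1,2,1,2,2,1]
j=2: arr[2]=1 ≤ 1 → i=1, swap arr[1],arr[2] → [1,1,3,2,1,2,2,1]
j=3: arr[3]=2 > 1 → no swap
j=4: arr[4]=1 ≤ 1 → i=2, swap arr[2],arr[4] → [1,1,1,2,3,2,2,1]
j=5: arr[5]=2 > 1 → no swap
j=6: arr[6]=2 > 1 → no swap
final swap arr[3],arr[7] → [1,1,1,1,3,2,2,2]; return 3

4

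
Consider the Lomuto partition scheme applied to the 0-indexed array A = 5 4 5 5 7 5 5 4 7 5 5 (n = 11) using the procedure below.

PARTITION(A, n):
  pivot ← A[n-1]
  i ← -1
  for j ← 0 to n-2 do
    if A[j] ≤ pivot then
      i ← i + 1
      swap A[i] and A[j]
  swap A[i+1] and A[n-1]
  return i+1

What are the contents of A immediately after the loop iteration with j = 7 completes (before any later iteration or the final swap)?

pivot = A[10] = 5; i = -1
j=0: A[0]=5 ≤ 5 → i=0, swap A[0],A[0] (no change) → 5 4 5 5 7 5 5 4 7 5 5
j=1: A[1]=4 ≤ 5 → i=1, swap A[1],A[1] (no change) → 5 4 5 5 7 5 5 4 7 5 5
j=2: A[2]=5 ≤ 5 → i=2, swap A[2],A[2] (no change) → 5 4 5 5 7 5 5 4 7 5 5
j=3: A[3]=5 ≤ 5 → i=3, swap A[3],A[3] (no change) → 5 4 5 5 7 5 5 4 7 5 5
j=4: A[4]=7 > 5 → no swap
j=5: A[5]=5 ≤ 5 → i=4, swap A[4],A[5] → 5 4 5 5 5 7 5 4 7 5 5
j=6: A[6]=5 ≤ 5 → i=5, swap A[5],A[6] → 5 4 5 5 5 5 7 4 7 5 5
j=7: A[7]=4 ≤ 5 → i=6, swap A[6],A[7] → 5 4 5 5 5 5 4 7 7 5 5
(after j=7) A = 5 4 5 5 5 5 4 7 7 5 5

5 4 5 5 5 5 4 7 7 5 5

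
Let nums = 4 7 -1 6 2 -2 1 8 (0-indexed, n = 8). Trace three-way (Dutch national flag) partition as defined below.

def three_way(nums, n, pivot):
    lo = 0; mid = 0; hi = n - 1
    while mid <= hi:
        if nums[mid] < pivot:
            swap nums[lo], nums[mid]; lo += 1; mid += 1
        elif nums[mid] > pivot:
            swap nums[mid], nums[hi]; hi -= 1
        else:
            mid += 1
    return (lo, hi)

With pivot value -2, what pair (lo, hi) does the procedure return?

(0, 0)

lo=0 mid=0 hi=7
4>-2: swap(0,7), hi=6 ⇒ 8 7 -1 6 2 -2 1 4
8>-2: swap(0,6), hi=5 ⇒ 1 7 -1 6 2 -2 8 4
1>-2: swap(0,5), hi=4 ⇒ -2 7 -1 6 2 1 8 4
-2=-2: mid=1
7>-2: swap(1,4), hi=3 ⇒ -2 2 -1 6 7 1 8 4
2>-2: swap(1,3), hi=2 ⇒ -2 6 -1 2 7 1 8 4
6>-2: swap(1,2), hi=1 ⇒ -2 -1 6 2 7 1 8 4
-1>-2: swap(1,1), hi=0 ⇒ -2 -1 6 2 7 1 8 4
done. lo=0 hi=0; nums=-2 -1 6 2 7 1 8 4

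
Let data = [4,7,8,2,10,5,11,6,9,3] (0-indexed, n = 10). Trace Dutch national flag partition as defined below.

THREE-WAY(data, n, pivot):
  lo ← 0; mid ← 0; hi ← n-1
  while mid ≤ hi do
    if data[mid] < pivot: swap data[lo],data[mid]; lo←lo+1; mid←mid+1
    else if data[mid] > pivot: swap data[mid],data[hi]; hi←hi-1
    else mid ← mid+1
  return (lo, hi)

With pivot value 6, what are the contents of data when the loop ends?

[4,3,2,5,6,11,10,9,8,7]

lo=0 mid=0 hi=9
4<6: swap(0,0), lo=1 mid=1 ⇒ [4,7,8,2,10,5,11,6,9,3]
7>6: swap(1,9), hi=8 ⇒ [4,3,8,2,10,5,11,6,9,7]
3<6: swap(1,1), lo=2 mid=2 ⇒ [4,3,8,2,10,5,11,6,9,7]
8>6: swap(2,8), hi=7 ⇒ [4,3,9,2,10,5,11,6,8,7]
9>6: swap(2,7), hi=6 ⇒ [4,3,6,2,10,5,11,9,8,7]
6=6: mid=3
2<6: swap(2,3), lo=3 mid=4 ⇒ [4,3,2,6,10,5,11,9,8,7]
10>6: swap(4,6), hi=5 ⇒ [4,3,2,6,11,5,10,9,8,7]
11>6: swap(4,5), hi=4 ⇒ [4,3,2,6,5,11,10,9,8,7]
5<6: swap(3,4), lo=4 mid=5 ⇒ [4,3,2,5,6,11,10,9,8,7]
done. lo=4 hi=4; data=[4,3,2,5,6,11,10,9,8,7]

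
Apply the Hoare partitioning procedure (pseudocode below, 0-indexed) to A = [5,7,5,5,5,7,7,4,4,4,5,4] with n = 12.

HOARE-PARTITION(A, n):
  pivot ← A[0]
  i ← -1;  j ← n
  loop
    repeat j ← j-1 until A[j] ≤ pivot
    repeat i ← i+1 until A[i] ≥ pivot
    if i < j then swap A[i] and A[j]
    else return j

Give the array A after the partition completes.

pivot = A[0] = 5; i = -1, j = 12
j→11 (A[11]=4≤5), i→0 (A[0]=5≥5); i<j, swap → [4,7,5,5,5,7,7,4,4,4,5,5]
j→10 (A[10]=5≤5), i→1 (A[1]=7≥5); i<j, swap → [4,5,5,5,5,7,7,4,4,4,7,5]
j→9 (A[9]=4≤5), i→2 (A[2]=5≥5); i<j, swap → [4,5,4,5,5,7,7,4,4,5,7,5]
j→8 (A[8]=4≤5), i→3 (A[3]=5≥5); i<j, swap → [4,5,4,4,5,7,7,4,5,5,7,5]
j→7 (A[7]=4≤5), i→4 (A[4]=5≥5); i<j, swap → [4,5,4,4,4,7,7,5,5,5,7,5]
j→4, i→5; i≥j, return j=4. A = [4,5,4,4,4,7,7,5,5,5,7,5]

[4,5,4,4,4,7,7,5,5,5,7,5]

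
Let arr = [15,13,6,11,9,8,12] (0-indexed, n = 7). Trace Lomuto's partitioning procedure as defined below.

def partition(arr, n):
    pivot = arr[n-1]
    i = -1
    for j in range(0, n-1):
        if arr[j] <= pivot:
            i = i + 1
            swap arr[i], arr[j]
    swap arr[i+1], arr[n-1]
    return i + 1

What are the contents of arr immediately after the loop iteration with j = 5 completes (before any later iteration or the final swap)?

pivot = arr[6] = 12; i = -1
j=0: arr[0]=15 > 12 → no swap
j=1: arr[1]=13 > 12 → no swap
j=2: arr[2]=6 ≤ 12 → i=0, swap arr[0],arr[2] → [6,13,15,11,9,8,12]
j=3: arr[3]=11 ≤ 12 → i=1, swap arr[1],arr[3] → [6,11,15,13,9,8,12]
j=4: arr[4]=9 ≤ 12 → i=2, swap arr[2],arr[4] → [6,11,9,13,15,8,12]
j=5: arr[5]=8 ≤ 12 → i=3, swap arr[3],arr[5] → [6,11,9,8,15,13,12]
(after j=5) arr = [6,11,9,8,15,13,12]

[6,11,9,8,15,13,12]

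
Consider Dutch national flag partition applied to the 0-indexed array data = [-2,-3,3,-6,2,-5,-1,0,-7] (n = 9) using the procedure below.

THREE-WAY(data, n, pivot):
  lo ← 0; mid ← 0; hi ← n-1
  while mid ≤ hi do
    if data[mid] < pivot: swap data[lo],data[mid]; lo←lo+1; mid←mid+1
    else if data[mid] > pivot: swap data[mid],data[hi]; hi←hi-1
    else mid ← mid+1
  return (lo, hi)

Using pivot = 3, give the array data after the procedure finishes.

lo=0 mid=0 hi=8
-2<3: swap(0,0), lo=1 mid=1 ⇒ [-2,-3,3,-6,2,-5,-1,0,-7]
-3<3: swap(1,1), lo=2 mid=2 ⇒ [-2,-3,3,-6,2,-5,-1,0,-7]
3=3: mid=3
-6<3: swap(2,3), lo=3 mid=4 ⇒ [-2,-3,-6,3,2,-5,-1,0,-7]
2<3: swap(3,4), lo=4 mid=5 ⇒ [-2,-3,-6,2,3,-5,-1,0,-7]
-5<3: swap(4,5), lo=5 mid=6 ⇒ [-2,-3,-6,2,-5,3,-1,0,-7]
-1<3: swap(5,6), lo=6 mid=7 ⇒ [-2,-3,-6,2,-5,-1,3,0,-7]
0<3: swap(6,7), lo=7 mid=8 ⇒ [-2,-3,-6,2,-5,-1,0,3,-7]
-7<3: swap(7,8), lo=8 mid=9 ⇒ [-2,-3,-6,2,-5,-1,0,-7,3]
done. lo=8 hi=8; data=[-2,-3,-6,2,-5,-1,0,-7,3]

[-2,-3,-6,2,-5,-1,0,-7,3]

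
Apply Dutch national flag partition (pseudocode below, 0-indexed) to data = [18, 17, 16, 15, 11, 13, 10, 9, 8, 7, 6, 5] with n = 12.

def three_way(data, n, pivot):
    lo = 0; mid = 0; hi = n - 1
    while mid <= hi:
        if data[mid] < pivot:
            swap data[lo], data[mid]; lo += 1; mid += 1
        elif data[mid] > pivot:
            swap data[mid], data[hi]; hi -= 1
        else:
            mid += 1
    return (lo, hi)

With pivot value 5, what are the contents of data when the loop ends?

[5, 16, 15, 11, 13, 10, 9, 8, 7, 6, 17, 18]

lo=0 mid=0 hi=11
18>5: swap(0,11), hi=10 ⇒ [5, 17, 16, 15, 11, 13, 10, 9, 8, 7, 6, 18]
5=5: mid=1
17>5: swap(1,10), hi=9 ⇒ [5, 6, 16, 15, 11, 13, 10, 9, 8, 7, 17, 18]
6>5: swap(1,9), hi=8 ⇒ [5, 7, 16, 15, 11, 13, 10, 9, 8, 6, 17, 18]
7>5: swap(1,8), hi=7 ⇒ [5, 8, 16, 15, 11, 13, 10, 9, 7, 6, 17, 18]
8>5: swap(1,7), hi=6 ⇒ [5, 9, 16, 15, 11, 13, 10, 8, 7, 6, 17, 18]
9>5: swap(1,6), hi=5 ⇒ [5, 10, 16, 15, 11, 13, 9, 8, 7, 6, 17, 18]
10>5: swap(1,5), hi=4 ⇒ [5, 13, 16, 15, 11, 10, 9, 8, 7, 6, 17, 18]
13>5: swap(1,4), hi=3 ⇒ [5, 11, 16, 15, 13, 10, 9, 8, 7, 6, 17, 18]
11>5: swap(1,3), hi=2 ⇒ [5, 15, 16, 11, 13, 10, 9, 8, 7, 6, 17, 18]
15>5: swap(1,2), hi=1 ⇒ [5, 16, 15, 11, 13, 10, 9, 8, 7, 6, 17, 18]
16>5: swap(1,1), hi=0 ⇒ [5, 16, 15, 11, 13, 10, 9, 8, 7, 6, 17, 18]
done. lo=0 hi=0; data=[5, 16, 15, 11, 13, 10, 9, 8, 7, 6, 17, 18]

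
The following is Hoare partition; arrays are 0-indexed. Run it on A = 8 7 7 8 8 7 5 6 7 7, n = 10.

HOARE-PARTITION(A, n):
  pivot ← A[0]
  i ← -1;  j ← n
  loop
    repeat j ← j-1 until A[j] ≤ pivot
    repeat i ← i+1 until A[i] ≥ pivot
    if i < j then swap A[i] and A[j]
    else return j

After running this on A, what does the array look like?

pivot = A[0] = 8; i = -1, j = 10
j→9 (A[9]=7≤8), i→0 (A[0]=8≥8); i<j, swap → 7 7 7 8 8 7 5 6 7 8
j→8 (A[8]=7≤8), i→3 (A[3]=8≥8); i<j, swap → 7 7 7 7 8 7 5 6 8 8
j→7 (A[7]=6≤8), i→4 (A[4]=8≥8); i<j, swap → 7 7 7 7 6 7 5 8 8 8
j→6, i→7; i≥j, return j=6. A = 7 7 7 7 6 7 5 8 8 8

7 7 7 7 6 7 5 8 8 8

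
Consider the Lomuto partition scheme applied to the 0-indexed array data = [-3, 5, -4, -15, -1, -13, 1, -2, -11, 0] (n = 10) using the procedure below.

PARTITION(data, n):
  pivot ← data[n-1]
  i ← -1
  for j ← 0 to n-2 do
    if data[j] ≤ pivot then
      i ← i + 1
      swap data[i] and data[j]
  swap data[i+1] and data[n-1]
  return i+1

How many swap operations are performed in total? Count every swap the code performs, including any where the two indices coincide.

8

pivot = data[9] = 0; i = -1
j=0: data[0]=-3 ≤ 0 → i=0, swap data[0],data[0] (no change) → [-3, 5, -4, -15, -1, -13, 1, -2, -11, 0]
j=1: data[1]=5 > 0 → no swap
j=2: data[2]=-4 ≤ 0 → i=1, swap data[1],data[2] → [-3, -4, 5, -15, -1, -13, 1, -2, -11, 0]
j=3: data[3]=-15 ≤ 0 → i=2, swap data[2],data[3] → [-3, -4, -15, 5, -1, -13, 1, -2, -11, 0]
j=4: data[4]=-1 ≤ 0 → i=3, swap data[3],data[4] → [-3, -4, -15, -1, 5, -13, 1, -2, -11, 0]
j=5: data[5]=-13 ≤ 0 → i=4, swap data[4],data[5] → [-3, -4, -15, -1, -13, 5, 1, -2, -11, 0]
j=6: data[6]=1 > 0 → no swap
j=7: data[7]=-2 ≤ 0 → i=5, swap data[5],data[7] → [-3, -4, -15, -1, -13, -2, 1, 5, -11, 0]
j=8: data[8]=-11 ≤ 0 → i=6, swap data[6],data[8] → [-3, -4, -15, -1, -13, -2, -11, 5, 1, 0]
final swap data[7],data[9] → [-3, -4, -15, -1, -13, -2, -11, 0, 1, 5]; return 7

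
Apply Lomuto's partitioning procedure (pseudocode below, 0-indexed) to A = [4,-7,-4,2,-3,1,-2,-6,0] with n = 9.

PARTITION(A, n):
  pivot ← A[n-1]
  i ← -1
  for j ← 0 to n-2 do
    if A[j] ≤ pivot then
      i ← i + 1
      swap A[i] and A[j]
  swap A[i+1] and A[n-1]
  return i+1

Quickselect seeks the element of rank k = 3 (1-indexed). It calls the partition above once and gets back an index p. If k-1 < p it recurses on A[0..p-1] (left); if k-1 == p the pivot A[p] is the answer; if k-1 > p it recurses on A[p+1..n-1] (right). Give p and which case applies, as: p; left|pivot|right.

pivot=0, i=-1
j=0: 4>0, skip
j=1: -7≤0, i=0, swap(0,1) ⇒ [-7,4,-4,2,-3,1,-2,-6,0]
j=2: -4≤0, i=1, swap(1,2) ⇒ [-7,-4,4,2,-3,1,-2,-6,0]
j=3: 2>0, skip
j=4: -3≤0, i=2, swap(2,4) ⇒ [-7,-4,-3,2,4,1,-2,-6,0]
j=5: 1>0, skip
j=6: -2≤0, i=3, swap(3,6) ⇒ [-7,-4,-3,-2,4,1,2,-6,0]
j=7: -6≤0, i=4, swap(4,7) ⇒ [-7,-4,-3,-2,-6,1,2,4,0]
swap(5,8) ⇒ [-7,-4,-3,-2,-6,0,2,4,1]; return 5
p = 5; k-1 = 2 < 5 ⇒ left

5; left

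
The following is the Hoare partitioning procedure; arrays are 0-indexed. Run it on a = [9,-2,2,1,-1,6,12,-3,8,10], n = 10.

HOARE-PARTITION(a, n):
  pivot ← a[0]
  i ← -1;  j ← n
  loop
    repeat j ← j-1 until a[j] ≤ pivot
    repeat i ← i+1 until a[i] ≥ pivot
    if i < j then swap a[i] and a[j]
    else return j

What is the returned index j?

6

pivot = a[0] = 9; i = -1, j = 10
j→8 (a[8]=8≤9), i→0 (a[0]=9≥9); i<j, swap → [8,-2,2,1,-1,6,12,-3,9,10]
j→7 (a[7]=-3≤9), i→6 (a[6]=12≥9); i<j, swap → [8,-2,2,1,-1,6,-3,12,9,10]
j→6, i→7; i≥j, return j=6. a = [8,-2,2,1,-1,6,-3,12,9,10]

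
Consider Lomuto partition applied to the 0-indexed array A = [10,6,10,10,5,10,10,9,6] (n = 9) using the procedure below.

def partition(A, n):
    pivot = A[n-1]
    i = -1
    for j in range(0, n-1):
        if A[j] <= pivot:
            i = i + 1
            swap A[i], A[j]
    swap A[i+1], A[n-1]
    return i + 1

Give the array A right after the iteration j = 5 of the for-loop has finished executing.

pivot = A[8] = 6; i = -1
j=0: A[0]=10 > 6 → no swap
j=1: A[1]=6 ≤ 6 → i=0, swap A[0],A[1] → [6,10,10,10,5,10,10,9,6]
j=2: A[2]=10 > 6 → no swap
j=3: A[3]=10 > 6 → no swap
j=4: A[4]=5 ≤ 6 → i=1, swap A[1],A[4] → [6,5,10,10,10,10,10,9,6]
j=5: A[5]=10 > 6 → no swap
(after j=5) A = [6,5,10,10,10,10,10,9,6]

[6,5,10,10,10,10,10,9,6]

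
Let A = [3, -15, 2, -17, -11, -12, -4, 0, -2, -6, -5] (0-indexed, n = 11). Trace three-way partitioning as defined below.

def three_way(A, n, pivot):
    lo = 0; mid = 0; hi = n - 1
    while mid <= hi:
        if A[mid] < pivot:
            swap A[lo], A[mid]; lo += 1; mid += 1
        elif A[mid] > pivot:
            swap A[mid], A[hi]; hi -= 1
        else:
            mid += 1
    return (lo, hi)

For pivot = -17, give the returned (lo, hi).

pivot = -17; lo=0, mid=0, hi=10
A[mid]=3>-17: swap A[0],A[10]; hi=9 → [-5, -15, 2, -17, -11, -12, -4, 0, -2, -6, 3]
A[mid]=-5>-17: swap A[0],A[9]; hi=8 → [-6, -15, 2, -17, -11, -12, -4, 0, -2, -5, 3]
A[mid]=-6>-17: swap A[0],A[8]; hi=7 → [-2, -15, 2, -17, -11, -12, -4, 0, -6, -5, 3]
A[mid]=-2>-17: swap A[0],A[7]; hi=6 → [0, -15, 2, -17, -11, -12, -4, -2, -6, -5, 3]
A[mid]=0>-17: swap A[0],A[6]; hi=5 → [-4, -15, 2, -17, -11, -12, 0, -2, -6, -5, 3]
A[mid]=-4>-17: swap A[0],A[5]; hi=4 → [-12, -15, 2, -17, -11, -4, 0, -2, -6, -5, 3]
A[mid]=-12>-17: swap A[0],A[4]; hi=3 → [-11, -15, 2, -17, -12, -4, 0, -2, -6, -5, 3]
A[mid]=-11>-17: swap A[0],A[3]; hi=2 → [-17, -15, 2, -11, -12, -4, 0, -2, -6, -5, 3]
A[mid]=-17=-17: mid=1
A[mid]=-15>-17: swap A[1],A[2]; hi=1 → [-17, 2, -15, -11, -12, -4, 0, -2, -6, -5, 3]
A[mid]=2>-17: swap A[1],A[1]; hi=0 → [-17, 2, -15, -11, -12, -4, 0, -2, -6, -5, 3]
end: lo=0, hi=0; A = [-17, 2, -15, -11, -12, -4, 0, -2, -6, -5, 3]

(0, 0)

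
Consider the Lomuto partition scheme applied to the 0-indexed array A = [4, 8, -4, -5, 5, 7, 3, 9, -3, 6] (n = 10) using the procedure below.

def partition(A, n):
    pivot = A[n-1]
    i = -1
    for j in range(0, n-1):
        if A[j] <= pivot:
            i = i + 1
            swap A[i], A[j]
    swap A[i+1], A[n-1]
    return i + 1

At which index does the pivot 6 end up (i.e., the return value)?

pivot=6, i=-1
j=0: 4≤6, i=0, swap(0,0) ⇒ [4, 8, -4, -5, 5, 7, 3, 9, -3, 6]
j=1: 8>6, skip
j=2: -4≤6, i=1, swap(1,2) ⇒ [4, -4, 8, -5, 5, 7, 3, 9, -3, 6]
j=3: -5≤6, i=2, swap(2,3) ⇒ [4, -4, -5, 8, 5, 7, 3, 9, -3, 6]
j=4: 5≤6, i=3, swap(3,4) ⇒ [4, -4, -5, 5, 8, 7, 3, 9, -3, 6]
j=5: 7>6, skip
j=6: 3≤6, i=4, swap(4,6) ⇒ [4, -4, -5, 5, 3, 7, 8, 9, -3, 6]
j=7: 9>6, skip
j=8: -3≤6, i=5, swap(5,8) ⇒ [4, -4, -5, 5, 3, -3, 8, 9, 7, 6]
swap(6,9) ⇒ [4, -4, -5, 5, 3, -3, 6, 9, 7, 8]; return 6

6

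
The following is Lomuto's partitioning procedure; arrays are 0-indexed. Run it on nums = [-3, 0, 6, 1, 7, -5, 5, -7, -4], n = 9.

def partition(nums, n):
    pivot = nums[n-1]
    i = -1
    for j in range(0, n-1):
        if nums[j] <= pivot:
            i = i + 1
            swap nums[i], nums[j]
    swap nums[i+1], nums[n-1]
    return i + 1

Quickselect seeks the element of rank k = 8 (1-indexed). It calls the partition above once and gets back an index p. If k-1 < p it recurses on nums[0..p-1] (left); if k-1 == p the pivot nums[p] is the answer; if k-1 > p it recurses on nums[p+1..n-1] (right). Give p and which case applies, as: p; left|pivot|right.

pivot = nums[8] = -4; i = -1
j=0: nums[0]=-3 > -4 → no swap
j=1: nums[1]=0 > -4 → no swap
j=2: nums[2]=6 > -4 → no swap
j=3: nums[3]=1 > -4 → no swap
j=4: nums[4]=7 > -4 → no swap
j=5: nums[5]=-5 ≤ -4 → i=0, swap nums[0],nums[5] → [-5, 0, 6, 1, 7, -3, 5, -7, -4]
j=6: nums[6]=5 > -4 → no swap
j=7: nums[7]=-7 ≤ -4 → i=1, swap nums[1],nums[7] → [-5, -7, 6, 1, 7, -3, 5, 0, -4]
final swap nums[2],nums[8] → [-5, -7, -4, 1, 7, -3, 5, 0, 6]; return 2
p = 2; k-1 = 7 > 2 ⇒ right

2; right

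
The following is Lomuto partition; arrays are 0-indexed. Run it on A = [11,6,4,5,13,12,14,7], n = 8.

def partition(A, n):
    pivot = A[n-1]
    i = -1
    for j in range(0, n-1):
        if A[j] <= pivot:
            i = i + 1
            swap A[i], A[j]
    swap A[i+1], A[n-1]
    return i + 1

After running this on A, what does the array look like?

[6,4,5,7,13,12,14,11]

pivot=7, i=-1
j=0: 11>7, skip
j=1: 6≤7, i=0, swap(0,1) ⇒ [6,11,4,5,13,12,14,7]
j=2: 4≤7, i=1, swap(1,2) ⇒ [6,4,11,5,13,12,14,7]
j=3: 5≤7, i=2, swap(2,3) ⇒ [6,4,5,11,13,12,14,7]
j=4: 13>7, skip
j=5: 12>7, skip
j=6: 14>7, skip
swap(3,7) ⇒ [6,4,5,7,13,12,14,11]; return 3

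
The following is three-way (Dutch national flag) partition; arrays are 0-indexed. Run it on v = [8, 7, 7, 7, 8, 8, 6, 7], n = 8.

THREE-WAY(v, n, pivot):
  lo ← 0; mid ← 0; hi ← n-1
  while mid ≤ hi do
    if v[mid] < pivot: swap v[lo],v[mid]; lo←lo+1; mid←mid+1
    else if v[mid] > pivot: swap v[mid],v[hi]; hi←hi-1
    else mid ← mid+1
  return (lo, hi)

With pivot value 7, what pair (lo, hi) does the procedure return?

pivot = 7; lo=0, mid=0, hi=7
v[mid]=8>7: swap v[0],v[7]; hi=6 → [7, 7, 7, 7, 8, 8, 6, 8]
v[mid]=7=7: mid=1
v[mid]=7=7: mid=2
v[mid]=7=7: mid=3
v[mid]=7=7: mid=4
v[mid]=8>7: swap v[4],v[6]; hi=5 → [7, 7, 7, 7, 6, 8, 8, 8]
v[mid]=6<7: swap v[0],v[4]; lo=1,mid=5 → [6, 7, 7, 7, 7, 8, 8, 8]
v[mid]=8>7: swap v[5],v[5]; hi=4 → [6, 7, 7, 7, 7, 8, 8, 8]
end: lo=1, hi=4; v = [6, 7, 7, 7, 7, 8, 8, 8]

(1, 4)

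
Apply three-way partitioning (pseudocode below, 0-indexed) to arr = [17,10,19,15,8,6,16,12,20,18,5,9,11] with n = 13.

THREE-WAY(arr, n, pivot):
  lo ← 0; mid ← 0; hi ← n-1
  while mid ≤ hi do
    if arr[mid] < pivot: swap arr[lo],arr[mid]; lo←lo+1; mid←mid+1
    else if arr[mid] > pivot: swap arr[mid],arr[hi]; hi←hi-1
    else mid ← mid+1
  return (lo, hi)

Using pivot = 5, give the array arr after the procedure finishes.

pivot = 5; lo=0, mid=0, hi=12
arr[mid]=17>5: swap arr[0],arr[12]; hi=11 → [11,10,19,15,8,6,16,12,20,18,5,9,17]
arr[mid]=11>5: swap arr[0],arr[11]; hi=10 → [9,10,19,15,8,6,16,12,20,18,5,11,17]
arr[mid]=9>5: swap arr[0],arr[10]; hi=9 → [5,10,19,15,8,6,16,12,20,18,9,11,17]
arr[mid]=5=5: mid=1
arr[mid]=10>5: swap arr[1],arr[9]; hi=8 → [5,18,19,15,8,6,16,12,20,10,9,11,17]
arr[mid]=18>5: swap arr[1],arr[8]; hi=7 → [5,20,19,15,8,6,16,12,18,10,9,11,17]
arr[mid]=20>5: swap arr[1],arr[7]; hi=6 → [5,12,19,15,8,6,16,20,18,10,9,11,17]
arr[mid]=12>5: swap arr[1],arr[6]; hi=5 → [5,16,19,15,8,6,12,20,18,10,9,11,17]
arr[mid]=16>5: swap arr[1],arr[5]; hi=4 → [5,6,19,15,8,16,12,20,18,10,9,11,17]
arr[mid]=6>5: swap arr[1],arr[4]; hi=3 → [5,8,19,15,6,16,12,20,18,10,9,11,17]
arr[mid]=8>5: swap arr[1],arr[3]; hi=2 → [5,15,19,8,6,16,12,20,18,10,9,11,17]
arr[mid]=15>5: swap arr[1],arr[2]; hi=1 → [5,19,15,8,6,16,12,20,18,10,9,11,17]
arr[mid]=19>5: swap arr[1],arr[1]; hi=0 → [5,19,15,8,6,16,12,20,18,10,9,11,17]
end: lo=0, hi=0; arr = [5,19,15,8,6,16,12,20,18,10,9,11,17]

[5,19,15,8,6,16,12,20,18,10,9,11,17]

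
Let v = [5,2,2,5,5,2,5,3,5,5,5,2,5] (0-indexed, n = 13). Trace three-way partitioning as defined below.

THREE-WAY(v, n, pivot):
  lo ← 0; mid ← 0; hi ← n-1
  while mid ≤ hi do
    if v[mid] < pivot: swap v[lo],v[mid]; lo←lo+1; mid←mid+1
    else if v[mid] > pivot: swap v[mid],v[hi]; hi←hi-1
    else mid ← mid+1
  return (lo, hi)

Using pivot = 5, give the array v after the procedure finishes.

[2,2,2,3,2,5,5,5,5,5,5,5,5]

pivot = 5; lo=0, mid=0, hi=12
v[mid]=5=5: mid=1
v[mid]=2<5: swap v[0],v[1]; lo=1,mid=2 → [2,5,2,5,5,2,5,3,5,5,5,2,5]
v[mid]=2<5: swap v[1],v[2]; lo=2,mid=3 → [2,2,5,5,5,2,5,3,5,5,5,2,5]
v[mid]=5=5: mid=4
v[mid]=5=5: mid=5
v[mid]=2<5: swap v[2],v[5]; lo=3,mid=6 → [2,2,2,5,5,5,5,3,5,5,5,2,5]
v[mid]=5=5: mid=7
v[mid]=3<5: swap v[3],v[7]; lo=4,mid=8 → [2,2,2,3,5,5,5,5,5,5,5,2,5]
v[mid]=5=5: mid=9
v[mid]=5=5: mid=10
v[mid]=5=5: mid=11
v[mid]=2<5: swap v[4],v[11]; lo=5,mid=12 → [2,2,2,3,2,5,5,5,5,5,5,5,5]
v[mid]=5=5: mid=13
end: lo=5, hi=12; v = [2,2,2,3,2,5,5,5,5,5,5,5,5]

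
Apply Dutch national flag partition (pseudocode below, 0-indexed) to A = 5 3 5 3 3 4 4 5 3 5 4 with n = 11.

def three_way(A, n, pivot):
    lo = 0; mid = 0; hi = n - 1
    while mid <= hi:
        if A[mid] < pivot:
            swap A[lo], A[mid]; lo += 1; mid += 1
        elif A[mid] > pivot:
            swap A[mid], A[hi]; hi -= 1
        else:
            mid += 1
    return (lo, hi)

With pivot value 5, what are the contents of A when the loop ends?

3 3 3 4 4 3 4 5 5 5 5

lo=0 mid=0 hi=10
5=5: mid=1
3<5: swap(0,1), lo=1 mid=2 ⇒ 3 5 5 3 3 4 4 5 3 5 4
5=5: mid=3
3<5: swap(1,3), lo=2 mid=4 ⇒ 3 3 5 5 3 4 4 5 3 5 4
3<5: swap(2,4), lo=3 mid=5 ⇒ 3 3 3 5 5 4 4 5 3 5 4
4<5: swap(3,5), lo=4 mid=6 ⇒ 3 3 3 4 5 5 4 5 3 5 4
4<5: swap(4,6), lo=5 mid=7 ⇒ 3 3 3 4 4 5 5 5 3 5 4
5=5: mid=8
3<5: swap(5,8), lo=6 mid=9 ⇒ 3 3 3 4 4 3 5 5 5 5 4
5=5: mid=10
4<5: swap(6,10), lo=7 mid=11 ⇒ 3 3 3 4 4 3 4 5 5 5 5
done. lo=7 hi=10; A=3 3 3 4 4 3 4 5 5 5 5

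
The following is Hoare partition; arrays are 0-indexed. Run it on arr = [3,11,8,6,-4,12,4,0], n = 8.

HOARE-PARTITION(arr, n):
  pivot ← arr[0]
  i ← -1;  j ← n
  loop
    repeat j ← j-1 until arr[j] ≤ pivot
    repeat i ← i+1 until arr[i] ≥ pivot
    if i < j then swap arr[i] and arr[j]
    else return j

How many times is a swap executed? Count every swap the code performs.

2

pivot=3
j stops at 7 (0), i stops at 0 (3); swap ⇒ [0,11,8,6,-4,12,4,3]
j stops at 4 (-4), i stops at 1 (11); swap ⇒ [0,-4,8,6,11,12,4,3]
j stops at 1, i stops at 2; i≥j ⇒ return 1. arr=[0,-4,8,6,11,12,4,3]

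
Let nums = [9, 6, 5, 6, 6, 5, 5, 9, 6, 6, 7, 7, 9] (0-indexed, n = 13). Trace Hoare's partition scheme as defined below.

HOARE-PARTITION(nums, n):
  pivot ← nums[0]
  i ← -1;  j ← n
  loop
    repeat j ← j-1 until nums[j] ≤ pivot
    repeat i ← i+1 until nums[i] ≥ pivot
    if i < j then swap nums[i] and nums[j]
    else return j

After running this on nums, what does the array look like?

pivot=9
j stops at 12 (9), i stops at 0 (9); swap ⇒ [9, 6, 5, 6, 6, 5, 5, 9, 6, 6, 7, 7, 9]
j stops at 11 (7), i stops at 7 (9); swap ⇒ [9, 6, 5, 6, 6, 5, 5, 7, 6, 6, 7, 9, 9]
j stops at 10, i stops at 11; i≥j ⇒ return 10. nums=[9, 6, 5, 6, 6, 5, 5, 7, 6, 6, 7, 9, 9]

[9, 6, 5, 6, 6, 5, 5, 7, 6, 6, 7, 9, 9]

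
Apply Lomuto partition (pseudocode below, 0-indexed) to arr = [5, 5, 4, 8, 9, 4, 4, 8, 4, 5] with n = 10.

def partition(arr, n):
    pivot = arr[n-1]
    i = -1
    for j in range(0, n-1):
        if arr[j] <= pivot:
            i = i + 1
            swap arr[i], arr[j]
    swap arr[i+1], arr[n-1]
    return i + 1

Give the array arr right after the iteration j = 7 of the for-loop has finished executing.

[5, 5, 4, 4, 4, 8, 9, 8, 4, 5]

pivot=5, i=-1
j=0: 5≤5, i=0, swap(0,0) ⇒ [5, 5, 4, 8, 9, 4, 4, 8, 4, 5]
j=1: 5≤5, i=1, swap(1,1) ⇒ [5, 5, 4, 8, 9, 4, 4, 8, 4, 5]
j=2: 4≤5, i=2, swap(2,2) ⇒ [5, 5, 4, 8, 9, 4, 4, 8, 4, 5]
j=3: 8>5, skip
j=4: 9>5, skip
j=5: 4≤5, i=3, swap(3,5) ⇒ [5, 5, 4, 4, 9, 8, 4, 8, 4, 5]
j=6: 4≤5, i=4, swap(4,6) ⇒ [5, 5, 4, 4, 4, 8, 9, 8, 4, 5]
j=7: 8>5, skip
(after j=7) arr = [5, 5, 4, 4, 4, 8, 9, 8, 4, 5]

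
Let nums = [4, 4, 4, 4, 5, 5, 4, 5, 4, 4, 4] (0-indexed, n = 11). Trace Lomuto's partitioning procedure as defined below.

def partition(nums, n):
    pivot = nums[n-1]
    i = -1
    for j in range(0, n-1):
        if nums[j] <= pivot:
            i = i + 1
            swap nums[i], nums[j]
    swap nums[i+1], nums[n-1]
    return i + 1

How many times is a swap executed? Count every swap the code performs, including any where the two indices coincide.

pivot=4, i=-1
j=0: 4≤4, i=0, swap(0,0) ⇒ [4, 4, 4, 4, 5, 5, 4, 5, 4, 4, 4]
j=1: 4≤4, i=1, swap(1,1) ⇒ [4, 4, 4, 4, 5, 5, 4, 5, 4, 4, 4]
j=2: 4≤4, i=2, swap(2,2) ⇒ [4, 4, 4, 4, 5, 5, 4, 5, 4, 4, 4]
j=3: 4≤4, i=3, swap(3,3) ⇒ [4, 4, 4, 4, 5, 5, 4, 5, 4, 4, 4]
j=4: 5>4, skip
j=5: 5>4, skip
j=6: 4≤4, i=4, swap(4,6) ⇒ [4, 4, 4, 4, 4, 5, 5, 5, 4, 4, 4]
j=7: 5>4, skip
j=8: 4≤4, i=5, swap(5,8) ⇒ [4, 4, 4, 4, 4, 4, 5, 5, 5, 4, 4]
j=9: 4≤4, i=6, swap(6,9) ⇒ [4, 4, 4, 4, 4, 4, 4, 5, 5, 5, 4]
swap(7,10) ⇒ [4, 4, 4, 4, 4, 4, 4, 4, 5, 5, 5]; return 7

8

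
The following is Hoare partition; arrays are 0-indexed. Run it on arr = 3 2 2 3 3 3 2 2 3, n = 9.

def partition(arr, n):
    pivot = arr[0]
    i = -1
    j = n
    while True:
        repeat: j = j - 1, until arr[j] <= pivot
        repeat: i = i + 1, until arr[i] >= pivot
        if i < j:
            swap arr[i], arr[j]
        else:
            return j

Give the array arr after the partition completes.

pivot=3
j stops at 8 (3), i stops at 0 (3); swap ⇒ 3 2 2 3 3 3 2 2 3
j stops at 7 (2), i stops at 3 (3); swap ⇒ 3 2 2 2 3 3 2 3 3
j stops at 6 (2), i stops at 4 (3); swap ⇒ 3 2 2 2 2 3 3 3 3
j stops at 5, i stops at 5; i≥j ⇒ return 5. arr=3 2 2 2 2 3 3 3 3

3 2 2 2 2 3 3 3 3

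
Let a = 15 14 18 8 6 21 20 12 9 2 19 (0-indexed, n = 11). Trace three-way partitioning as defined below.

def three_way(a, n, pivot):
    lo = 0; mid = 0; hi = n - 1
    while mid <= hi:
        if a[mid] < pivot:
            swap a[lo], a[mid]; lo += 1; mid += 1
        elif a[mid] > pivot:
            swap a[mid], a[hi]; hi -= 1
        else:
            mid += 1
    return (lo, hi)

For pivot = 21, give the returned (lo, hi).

pivot = 21; lo=0, mid=0, hi=10
a[mid]=15<21: swap a[0],a[0]; lo=1,mid=1 → 15 14 18 8 6 21 20 12 9 2 19
a[mid]=14<21: swap a[1],a[1]; lo=2,mid=2 → 15 14 18 8 6 21 20 12 9 2 19
a[mid]=18<21: swap a[2],a[2]; lo=3,mid=3 → 15 14 18 8 6 21 20 12 9 2 19
a[mid]=8<21: swap a[3],a[3]; lo=4,mid=4 → 15 14 18 8 6 21 20 12 9 2 19
a[mid]=6<21: swap a[4],a[4]; lo=5,mid=5 → 15 14 18 8 6 21 20 12 9 2 19
a[mid]=21=21: mid=6
a[mid]=20<21: swap a[5],a[6]; lo=6,mid=7 → 15 14 18 8 6 20 21 12 9 2 19
a[mid]=12<21: swap a[6],a[7]; lo=7,mid=8 → 15 14 18 8 6 20 12 21 9 2 19
a[mid]=9<21: swap a[7],a[8]; lo=8,mid=9 → 15 14 18 8 6 20 12 9 21 2 19
a[mid]=2<21: swap a[8],a[9]; lo=9,mid=10 → 15 14 18 8 6 20 12 9 2 21 19
a[mid]=19<21: swap a[9],a[10]; lo=10,mid=11 → 15 14 18 8 6 20 12 9 2 19 21
end: lo=10, hi=10; a = 15 14 18 8 6 20 12 9 2 19 21

(10, 10)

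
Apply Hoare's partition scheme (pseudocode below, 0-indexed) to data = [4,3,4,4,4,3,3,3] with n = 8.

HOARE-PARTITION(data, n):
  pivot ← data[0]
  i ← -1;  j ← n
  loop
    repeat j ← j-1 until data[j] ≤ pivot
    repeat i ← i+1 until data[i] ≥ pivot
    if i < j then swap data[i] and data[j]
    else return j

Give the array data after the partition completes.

[3,3,3,3,4,4,4,4]

pivot=4
j stops at 7 (3), i stops at 0 (4); swap ⇒ [3,3,4,4,4,3,3,4]
j stops at 6 (3), i stops at 2 (4); swap ⇒ [3,3,3,4,4,3,4,4]
j stops at 5 (3), i stops at 3 (4); swap ⇒ [3,3,3,3,4,4,4,4]
j stops at 4, i stops at 4; i≥j ⇒ return 4. data=[3,3,3,3,4,4,4,4]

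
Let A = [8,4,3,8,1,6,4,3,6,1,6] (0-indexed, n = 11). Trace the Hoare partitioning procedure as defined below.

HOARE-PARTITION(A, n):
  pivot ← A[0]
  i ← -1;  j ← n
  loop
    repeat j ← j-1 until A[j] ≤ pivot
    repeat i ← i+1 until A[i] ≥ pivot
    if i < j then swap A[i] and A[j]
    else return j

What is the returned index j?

pivot = A[0] = 8; i = -1, j = 11
j→10 (A[10]=6≤8), i→0 (A[0]=8≥8); i<j, swap → [6,4,3,8,1,6,4,3,6,1,8]
j→9 (A[9]=1≤8), i→3 (A[3]=8≥8); i<j, swap → [6,4,3,1,1,6,4,3,6,8,8]
j→8, i→9; i≥j, return j=8. A = [6,4,3,1,1,6,4,3,6,8,8]

8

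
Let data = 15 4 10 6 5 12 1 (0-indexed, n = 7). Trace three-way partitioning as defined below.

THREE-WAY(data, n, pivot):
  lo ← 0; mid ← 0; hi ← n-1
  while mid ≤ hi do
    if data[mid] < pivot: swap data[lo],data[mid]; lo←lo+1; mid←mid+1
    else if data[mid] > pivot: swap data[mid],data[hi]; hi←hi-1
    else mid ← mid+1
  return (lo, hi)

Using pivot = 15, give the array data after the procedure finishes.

pivot = 15; lo=0, mid=0, hi=6
data[mid]=15=15: mid=1
data[mid]=4<15: swap data[0],data[1]; lo=1,mid=2 → 4 15 10 6 5 12 1
data[mid]=10<15: swap data[1],data[2]; lo=2,mid=3 → 4 10 15 6 5 12 1
data[mid]=6<15: swap data[2],data[3]; lo=3,mid=4 → 4 10 6 15 5 12 1
data[mid]=5<15: swap data[3],data[4]; lo=4,mid=5 → 4 10 6 5 15 12 1
data[mid]=12<15: swap data[4],data[5]; lo=5,mid=6 → 4 10 6 5 12 15 1
data[mid]=1<15: swap data[5],data[6]; lo=6,mid=7 → 4 10 6 5 12 1 15
end: lo=6, hi=6; data = 4 10 6 5 12 1 15

4 10 6 5 12 1 15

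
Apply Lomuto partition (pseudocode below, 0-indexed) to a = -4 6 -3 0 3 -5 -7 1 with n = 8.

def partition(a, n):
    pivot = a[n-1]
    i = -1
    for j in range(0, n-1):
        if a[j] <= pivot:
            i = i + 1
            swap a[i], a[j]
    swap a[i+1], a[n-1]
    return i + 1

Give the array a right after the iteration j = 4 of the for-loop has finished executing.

pivot = a[7] = 1; i = -1
j=0: a[0]=-4 ≤ 1 → i=0, swap a[0],a[0] (no change) → -4 6 -3 0 3 -5 -7 1
j=1: a[1]=6 > 1 → no swap
j=2: a[2]=-3 ≤ 1 → i=1, swap a[1],a[2] → -4 -3 6 0 3 -5 -7 1
j=3: a[3]=0 ≤ 1 → i=2, swap a[2],a[3] → -4 -3 0 6 3 -5 -7 1
j=4: a[4]=3 > 1 → no swap
(after j=4) a = -4 -3 0 6 3 -5 -7 1

-4 -3 0 6 3 -5 -7 1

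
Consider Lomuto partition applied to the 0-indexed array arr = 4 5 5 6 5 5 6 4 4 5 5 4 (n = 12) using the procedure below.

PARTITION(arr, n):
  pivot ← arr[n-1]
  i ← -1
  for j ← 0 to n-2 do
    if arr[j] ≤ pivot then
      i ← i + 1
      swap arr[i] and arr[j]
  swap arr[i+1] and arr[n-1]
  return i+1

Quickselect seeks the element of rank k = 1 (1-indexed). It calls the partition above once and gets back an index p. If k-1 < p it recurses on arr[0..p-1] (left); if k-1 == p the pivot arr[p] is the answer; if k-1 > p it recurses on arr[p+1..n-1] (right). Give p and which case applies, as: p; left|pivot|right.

3; left

pivot = arr[11] = 4; i = -1
j=0: arr[0]=4 ≤ 4 → i=0, swap arr[0],arr[0] (no change) → 4 5 5 6 5 5 6 4 4 5 5 4
j=1: arr[1]=5 > 4 → no swap
j=2: arr[2]=5 > 4 → no swap
j=3: arr[3]=6 > 4 → no swap
j=4: arr[4]=5 > 4 → no swap
j=5: arr[5]=5 > 4 → no swap
j=6: arr[6]=6 > 4 → no swap
j=7: arr[7]=4 ≤ 4 → i=1, swap arr[1],arr[7] → 4 4 5 6 5 5 6 5 4 5 5 4
j=8: arr[8]=4 ≤ 4 → i=2, swap arr[2],arr[8] → 4 4 4 6 5 5 6 5 5 5 5 4
j=9: arr[9]=5 > 4 → no swap
j=10: arr[10]=5 > 4 → no swap
final swap arr[3],arr[11] → 4 4 4 4 5 5 6 5 5 5 5 6; return 3
p = 3; k-1 = 0 < 3 ⇒ left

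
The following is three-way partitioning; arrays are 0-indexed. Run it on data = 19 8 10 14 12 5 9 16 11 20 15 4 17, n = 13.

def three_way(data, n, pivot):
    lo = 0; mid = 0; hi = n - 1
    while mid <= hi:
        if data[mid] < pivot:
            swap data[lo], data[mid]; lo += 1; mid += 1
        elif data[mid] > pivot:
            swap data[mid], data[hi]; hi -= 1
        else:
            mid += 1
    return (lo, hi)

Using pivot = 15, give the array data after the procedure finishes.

4 8 10 14 12 5 9 11 15 20 16 17 19

pivot = 15; lo=0, mid=0, hi=12
data[mid]=19>15: swap data[0],data[12]; hi=11 → 17 8 10 14 12 5 9 16 11 20 15 4 19
data[mid]=17>15: swap data[0],data[11]; hi=10 → 4 8 10 14 12 5 9 16 11 20 15 17 19
data[mid]=4<15: swap data[0],data[0]; lo=1,mid=1 → 4 8 10 14 12 5 9 16 11 20 15 17 19
data[mid]=8<15: swap data[1],data[1]; lo=2,mid=2 → 4 8 10 14 12 5 9 16 11 20 15 17 19
data[mid]=10<15: swap data[2],data[2]; lo=3,mid=3 → 4 8 10 14 12 5 9 16 11 20 15 17 19
data[mid]=14<15: swap data[3],data[3]; lo=4,mid=4 → 4 8 10 14 12 5 9 16 11 20 15 17 19
data[mid]=12<15: swap data[4],data[4]; lo=5,mid=5 → 4 8 10 14 12 5 9 16 11 20 15 17 19
data[mid]=5<15: swap data[5],data[5]; lo=6,mid=6 → 4 8 10 14 12 5 9 16 11 20 15 17 19
data[mid]=9<15: swap data[6],data[6]; lo=7,mid=7 → 4 8 10 14 12 5 9 16 11 20 15 17 19
data[mid]=16>15: swap data[7],data[10]; hi=9 → 4 8 10 14 12 5 9 15 11 20 16 17 19
data[mid]=15=15: mid=8
data[mid]=11<15: swap data[7],data[8]; lo=8,mid=9 → 4 8 10 14 12 5 9 11 15 20 16 17 19
data[mid]=20>15: swap data[9],data[9]; hi=8 → 4 8 10 14 12 5 9 11 15 20 16 17 19
end: lo=8, hi=8; data = 4 8 10 14 12 5 9 11 15 20 16 17 19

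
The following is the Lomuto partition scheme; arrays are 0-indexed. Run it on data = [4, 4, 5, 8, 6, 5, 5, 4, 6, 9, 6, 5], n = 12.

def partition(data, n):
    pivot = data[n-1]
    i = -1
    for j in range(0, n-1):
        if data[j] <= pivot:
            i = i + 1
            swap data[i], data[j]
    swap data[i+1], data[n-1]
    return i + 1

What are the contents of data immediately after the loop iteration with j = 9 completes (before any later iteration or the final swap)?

pivot = data[11] = 5; i = -1
j=0: data[0]=4 ≤ 5 → i=0, swap data[0],data[0] (no change) → [4, 4, 5, 8, 6, 5, 5, 4, 6, 9, 6, 5]
j=1: data[1]=4 ≤ 5 → i=1, swap data[1],data[1] (no change) → [4, 4, 5, 8, 6, 5, 5, 4, 6, 9, 6, 5]
j=2: data[2]=5 ≤ 5 → i=2, swap data[2],data[2] (no change) → [4, 4, 5, 8, 6, 5, 5, 4, 6, 9, 6, 5]
j=3: data[3]=8 > 5 → no swap
j=4: data[4]=6 > 5 → no swap
j=5: data[5]=5 ≤ 5 → i=3, swap data[3],data[5] → [4, 4, 5, 5, 6, 8, 5, 4, 6, 9, 6, 5]
j=6: data[6]=5 ≤ 5 → i=4, swap data[4],data[6] → [4, 4, 5, 5, 5, 8, 6, 4, 6, 9, 6, 5]
j=7: data[7]=4 ≤ 5 → i=5, swap data[5],data[7] → [4, 4, 5, 5, 5, 4, 6, 8, 6, 9, 6, 5]
j=8: data[8]=6 > 5 → no swap
j=9: data[9]=9 > 5 → no swap
(after j=9) data = [4, 4, 5, 5, 5, 4, 6, 8, 6, 9, 6, 5]

[4, 4, 5, 5, 5, 4, 6, 8, 6, 9, 6, 5]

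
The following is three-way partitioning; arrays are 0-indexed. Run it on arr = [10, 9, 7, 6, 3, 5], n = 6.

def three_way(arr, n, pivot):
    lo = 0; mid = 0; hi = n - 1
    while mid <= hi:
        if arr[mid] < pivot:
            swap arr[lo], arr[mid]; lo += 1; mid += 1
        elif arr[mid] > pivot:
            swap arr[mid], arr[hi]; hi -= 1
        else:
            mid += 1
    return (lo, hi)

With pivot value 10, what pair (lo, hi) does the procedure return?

(5, 5)

pivot = 10; lo=0, mid=0, hi=5
arr[mid]=10=10: mid=1
arr[mid]=9<10: swap arr[0],arr[1]; lo=1,mid=2 → [9, 10, 7, 6, 3, 5]
arr[mid]=7<10: swap arr[1],arr[2]; lo=2,mid=3 → [9, 7, 10, 6, 3, 5]
arr[mid]=6<10: swap arr[2],arr[3]; lo=3,mid=4 → [9, 7, 6, 10, 3, 5]
arr[mid]=3<10: swap arr[3],arr[4]; lo=4,mid=5 → [9, 7, 6, 3, 10, 5]
arr[mid]=5<10: swap arr[4],arr[5]; lo=5,mid=6 → [9, 7, 6, 3, 5, 10]
end: lo=5, hi=5; arr = [9, 7, 6, 3, 5, 10]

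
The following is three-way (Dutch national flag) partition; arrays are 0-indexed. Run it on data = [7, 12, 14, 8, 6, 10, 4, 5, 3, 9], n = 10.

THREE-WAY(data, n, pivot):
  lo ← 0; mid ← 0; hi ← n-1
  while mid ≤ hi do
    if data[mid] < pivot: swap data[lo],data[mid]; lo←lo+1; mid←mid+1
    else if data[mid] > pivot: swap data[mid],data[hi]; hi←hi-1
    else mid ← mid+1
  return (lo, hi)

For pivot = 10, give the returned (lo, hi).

lo=0 mid=0 hi=9
7<10: swap(0,0), lo=1 mid=1 ⇒ [7, 12, 14, 8, 6, 10, 4, 5, 3, 9]
12>10: swap(1,9), hi=8 ⇒ [7, 9, 14, 8, 6, 10, 4, 5, 3, 12]
9<10: swap(1,1), lo=2 mid=2 ⇒ [7, 9, 14, 8, 6, 10, 4, 5, 3, 12]
14>10: swap(2,8), hi=7 ⇒ [7, 9, 3, 8, 6, 10, 4, 5, 14, 12]
3<10: swap(2,2), lo=3 mid=3 ⇒ [7, 9, 3, 8, 6, 10, 4, 5, 14, 12]
8<10: swap(3,3), lo=4 mid=4 ⇒ [7, 9, 3, 8, 6, 10, 4, 5, 14, 12]
6<10: swap(4,4), lo=5 mid=5 ⇒ [7, 9, 3, 8, 6, 10, 4, 5, 14, 12]
10=10: mid=6
4<10: swap(5,6), lo=6 mid=7 ⇒ [7, 9, 3, 8, 6, 4, 10, 5, 14, 12]
5<10: swap(6,7), lo=7 mid=8 ⇒ [7, 9, 3, 8, 6, 4, 5, 10, 14, 12]
done. lo=7 hi=7; data=[7, 9, 3, 8, 6, 4, 5, 10, 14, 12]

(7, 7)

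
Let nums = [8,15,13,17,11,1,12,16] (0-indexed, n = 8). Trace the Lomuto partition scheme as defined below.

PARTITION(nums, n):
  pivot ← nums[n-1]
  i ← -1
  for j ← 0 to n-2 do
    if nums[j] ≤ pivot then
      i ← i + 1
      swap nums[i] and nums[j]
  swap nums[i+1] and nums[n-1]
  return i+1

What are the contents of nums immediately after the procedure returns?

[8,15,13,11,1,12,16,17]

pivot = nums[7] = 16; i = -1
j=0: nums[0]=8 ≤ 16 → i=0, swap nums[0],nums[0] (no change) → [8,15,13,17,11,1,12,16]
j=1: nums[1]=15 ≤ 16 → i=1, swap nums[1],nums[1] (no change) → [8,15,13,17,11,1,12,16]
j=2: nums[2]=13 ≤ 16 → i=2, swap nums[2],nums[2] (no change) → [8,15,13,17,11,1,12,16]
j=3: nums[3]=17 > 16 → no swap
j=4: nums[4]=11 ≤ 16 → i=3, swap nums[3],nums[4] → [8,15,13,11,17,1,12,16]
j=5: nums[5]=1 ≤ 16 → i=4, swap nums[4],nums[5] → [8,15,13,11,1,17,12,16]
j=6: nums[6]=12 ≤ 16 → i=5, swap nums[5],nums[6] → [8,15,13,11,1,12,17,16]
final swap nums[6],nums[7] → [8,15,13,11,1,12,16,17]; return 6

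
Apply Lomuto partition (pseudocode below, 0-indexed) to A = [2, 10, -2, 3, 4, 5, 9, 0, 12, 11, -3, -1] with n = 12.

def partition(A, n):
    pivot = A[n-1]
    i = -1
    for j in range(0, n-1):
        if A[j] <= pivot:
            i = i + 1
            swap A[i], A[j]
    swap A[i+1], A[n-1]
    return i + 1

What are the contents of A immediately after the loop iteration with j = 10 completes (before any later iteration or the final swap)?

[-2, -3, 2, 3, 4, 5, 9, 0, 12, 11, 10, -1]

pivot=-1, i=-1
j=0: 2>-1, skip
j=1: 10>-1, skip
j=2: -2≤-1, i=0, swap(0,2) ⇒ [-2, 10, 2, 3, 4, 5, 9, 0, 12, 11, -3, -1]
j=3: 3>-1, skip
j=4: 4>-1, skip
j=5: 5>-1, skip
j=6: 9>-1, skip
j=7: 0>-1, skip
j=8: 12>-1, skip
j=9: 11>-1, skip
j=10: -3≤-1, i=1, swap(1,10) ⇒ [-2, -3, 2, 3, 4, 5, 9, 0, 12, 11, 10, -1]
(after j=10) A = [-2, -3, 2, 3, 4, 5, 9, 0, 12, 11, 10, -1]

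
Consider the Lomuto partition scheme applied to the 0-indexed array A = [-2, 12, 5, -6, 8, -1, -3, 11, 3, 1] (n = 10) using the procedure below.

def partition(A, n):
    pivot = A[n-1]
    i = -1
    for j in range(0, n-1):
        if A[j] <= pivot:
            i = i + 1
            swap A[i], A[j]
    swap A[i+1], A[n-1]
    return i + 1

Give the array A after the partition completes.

pivot=1, i=-1
j=0: -2≤1, i=0, swap(0,0) ⇒ [-2, 12, 5, -6, 8, -1, -3, 11, 3, 1]
j=1: 12>1, skip
j=2: 5>1, skip
j=3: -6≤1, i=1, swap(1,3) ⇒ [-2, -6, 5, 12, 8, -1, -3, 11, 3, 1]
j=4: 8>1, skip
j=5: -1≤1, i=2, swap(2,5) ⇒ [-2, -6, -1, 12, 8, 5, -3, 11, 3, 1]
j=6: -3≤1, i=3, swap(3,6) ⇒ [-2, -6, -1, -3, 8, 5, 12, 11, 3, 1]
j=7: 11>1, skip
j=8: 3>1, skip
swap(4,9) ⇒ [-2, -6, -1, -3, 1, 5, 12, 11, 3, 8]; return 4

[-2, -6, -1, -3, 1, 5, 12, 11, 3, 8]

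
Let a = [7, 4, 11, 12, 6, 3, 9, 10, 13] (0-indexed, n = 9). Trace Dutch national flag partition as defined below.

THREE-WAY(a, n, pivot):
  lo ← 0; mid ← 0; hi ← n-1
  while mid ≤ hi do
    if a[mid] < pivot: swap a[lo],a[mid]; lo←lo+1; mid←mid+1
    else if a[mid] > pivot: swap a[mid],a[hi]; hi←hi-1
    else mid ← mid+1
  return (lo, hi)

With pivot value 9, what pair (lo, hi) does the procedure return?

(4, 4)

lo=0 mid=0 hi=8
7<9: swap(0,0), lo=1 mid=1 ⇒ [7, 4, 11, 12, 6, 3, 9, 10, 13]
4<9: swap(1,1), lo=2 mid=2 ⇒ [7, 4, 11, 12, 6, 3, 9, 10, 13]
11>9: swap(2,8), hi=7 ⇒ [7, 4, 13, 12, 6, 3, 9, 10, 11]
13>9: swap(2,7), hi=6 ⇒ [7, 4, 10, 12, 6, 3, 9, 13, 11]
10>9: swap(2,6), hi=5 ⇒ [7, 4, 9, 12, 6, 3, 10, 13, 11]
9=9: mid=3
12>9: swap(3,5), hi=4 ⇒ [7, 4, 9, 3, 6, 12, 10, 13, 11]
3<9: swap(2,3), lo=3 mid=4 ⇒ [7, 4, 3, 9, 6, 12, 10, 13, 11]
6<9: swap(3,4), lo=4 mid=5 ⇒ [7, 4, 3, 6, 9, 12, 10, 13, 11]
done. lo=4 hi=4; a=[7, 4, 3, 6, 9, 12, 10, 13, 11]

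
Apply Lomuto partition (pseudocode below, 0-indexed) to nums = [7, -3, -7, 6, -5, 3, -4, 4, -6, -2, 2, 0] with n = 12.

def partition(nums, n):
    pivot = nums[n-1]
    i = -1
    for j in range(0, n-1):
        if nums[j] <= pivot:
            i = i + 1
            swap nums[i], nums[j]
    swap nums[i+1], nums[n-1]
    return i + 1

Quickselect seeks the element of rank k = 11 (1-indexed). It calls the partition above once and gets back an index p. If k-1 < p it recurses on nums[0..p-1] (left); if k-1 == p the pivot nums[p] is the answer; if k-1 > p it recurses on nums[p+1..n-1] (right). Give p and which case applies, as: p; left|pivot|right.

pivot=0, i=-1
j=0: 7>0, skip
j=1: -3≤0, i=0, swap(0,1) ⇒ [-3, 7, -7, 6, -5, 3, -4, 4, -6, -2, 2, 0]
j=2: -7≤0, i=1, swap(1,2) ⇒ [-3, -7, 7, 6, -5, 3, -4, 4, -6, -2, 2, 0]
j=3: 6>0, skip
j=4: -5≤0, i=2, swap(2,4) ⇒ [-3, -7, -5, 6, 7, 3, -4, 4, -6, -2, 2, 0]
j=5: 3>0, skip
j=6: -4≤0, i=3, swap(3,6) ⇒ [-3, -7, -5, -4, 7, 3, 6, 4, -6, -2, 2, 0]
j=7: 4>0, skip
j=8: -6≤0, i=4, swap(4,8) ⇒ [-3, -7, -5, -4, -6, 3, 6, 4, 7, -2, 2, 0]
j=9: -2≤0, i=5, swap(5,9) ⇒ [-3, -7, -5, -4, -6, -2, 6, 4, 7, 3, 2, 0]
j=10: 2>0, skip
swap(6,11) ⇒ [-3, -7, -5, -4, -6, -2, 0, 4, 7, 3, 2, 6]; return 6
p = 6; k-1 = 10 > 6 ⇒ right

6; right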